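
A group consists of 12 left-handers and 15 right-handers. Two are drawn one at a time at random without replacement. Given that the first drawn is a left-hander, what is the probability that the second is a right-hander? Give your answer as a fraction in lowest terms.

After removing one left-hander, 26 remain: 11 left-handers and 15 right-handers.
So the probability the next is a right-hander is 15/26.

15/26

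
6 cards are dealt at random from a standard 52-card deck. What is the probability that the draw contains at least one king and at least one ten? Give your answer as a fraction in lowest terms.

718637/5089630

There are C(52,6) = 20358520 possible draws.
By inclusion-exclusion on the complements, draws missing all kings or all tens: C(48,6) + C(48,6) − C(44,6) = 12271512 + 12271512 − 7059052 = 17483972.
So draws with at least one of each: 20358520 − 17483972 = 2874548, probability 2874548/20358520 = 718637/5089630.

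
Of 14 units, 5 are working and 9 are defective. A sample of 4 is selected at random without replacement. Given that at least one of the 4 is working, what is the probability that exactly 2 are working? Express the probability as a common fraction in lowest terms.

Work in counts. Selections with at least one working: C(14,4) − C(9,4) = 1001 − 126 = 875.
Of those, selections where exactly 2 are working: C(5,2)·C(9,2) = 10·36 = 360.
Conditional probability = 360/875 = 72/175.

72/175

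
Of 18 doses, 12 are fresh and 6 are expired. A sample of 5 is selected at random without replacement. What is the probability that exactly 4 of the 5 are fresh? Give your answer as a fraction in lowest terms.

165/476

Total number of selections: C(18,5) = 8568.
Selections with exactly 4 fresh: choose 4 of the 12 fresh and 1 of the 6 expired, C(12,4)·C(6,1) = 495·6 = 2970.
Probability = 2970/8568 = 165/476.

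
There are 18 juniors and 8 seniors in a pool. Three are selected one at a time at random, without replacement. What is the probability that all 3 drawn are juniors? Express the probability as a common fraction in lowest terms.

102/325

Multiply the conditional probabilities at each draw: 18/26 · 17/25 · 16/24 = 4896/15600 = 102/325.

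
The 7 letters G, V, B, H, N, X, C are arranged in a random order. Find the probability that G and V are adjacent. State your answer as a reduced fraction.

2/7

There are 7! = 5040 arrangements.
Treat G and V as a block: 6! arrangements of the blocks × 2 orders within the block = 2·720 = 1440.
Probability = 1440/5040 = 2/7.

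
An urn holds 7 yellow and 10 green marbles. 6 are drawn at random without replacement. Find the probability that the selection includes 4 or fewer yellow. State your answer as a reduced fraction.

1737/1768

There are C(17,6) = 12376 ways to choose the 6.
Count the complement (more than 4 yellow): C(7,5)·C(10,1) + C(7,6)·C(10,0) = 210 + 7 = 217.
Probability = 1 − 217/12376 = 12159/12376 = 1737/1768.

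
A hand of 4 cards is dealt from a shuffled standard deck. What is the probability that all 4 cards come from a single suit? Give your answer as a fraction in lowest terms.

There are C(52,4) = 270725 possible 4-card hands.
Hands of one suit: 4 suits × C(13,4) = 4·715 = 2860.
Probability = 2860/270725 = 44/4165.

44/4165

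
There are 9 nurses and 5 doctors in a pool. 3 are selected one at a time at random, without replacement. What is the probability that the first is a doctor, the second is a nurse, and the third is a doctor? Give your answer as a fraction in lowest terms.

15/182

Multiply the conditional probabilities at each draw: 5/14 · 9/13 · 4/12 = 180/2184 = 15/182.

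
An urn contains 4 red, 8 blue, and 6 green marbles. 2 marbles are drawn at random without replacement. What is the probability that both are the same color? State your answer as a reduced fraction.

49/153

There are C(18,2) = 153 ways to draw 2 marbles.
All same color: C(4,2) + C(8,2) + C(6,2) = 6 + 28 + 15 = 49.
Probability = 49/153.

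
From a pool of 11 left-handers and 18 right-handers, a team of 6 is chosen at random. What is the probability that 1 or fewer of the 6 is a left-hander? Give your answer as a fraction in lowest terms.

There are C(29,6) = 475020 ways to choose the 6.
Favorable selections (1 or fewer left-hander): C(11,0)·C(18,6) + C(11,1)·C(18,5) = 18564 + 94248 = 112812.
Probability = 112812/475020 = 1343/5655.

1343/5655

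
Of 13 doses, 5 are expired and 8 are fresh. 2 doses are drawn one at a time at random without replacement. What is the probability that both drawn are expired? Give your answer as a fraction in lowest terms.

5/39

Multiply the conditional probabilities at each draw: 5/13 · 4/12 = 20/156 = 5/39.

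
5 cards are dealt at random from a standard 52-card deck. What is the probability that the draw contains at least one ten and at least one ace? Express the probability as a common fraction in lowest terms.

There are C(52,5) = 2598960 possible draws.
By inclusion-exclusion on the complements, draws missing all tens or all aces: C(48,5) + C(48,5) − C(44,5) = 1712304 + 1712304 − 1086008 = 2338600.
So draws with at least one of each: 2598960 − 2338600 = 260360, probability 260360/2598960 = 6509/64974.

6509/64974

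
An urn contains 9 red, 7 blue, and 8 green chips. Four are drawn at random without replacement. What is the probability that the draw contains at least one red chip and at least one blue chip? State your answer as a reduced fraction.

331/506

There are C(24,4) = 10626 possible draws.
By inclusion-exclusion on the complements, draws missing all red or all blue: C(15,4) + C(17,4) − C(8,4) = 1365 + 2380 − 70 = 3675.
So draws with at least one of each: 10626 − 3675 = 6951, probability 6951/10626 = 331/506.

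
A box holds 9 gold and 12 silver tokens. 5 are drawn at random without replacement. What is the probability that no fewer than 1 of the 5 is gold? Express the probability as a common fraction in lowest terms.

2173/2261

Total selections: C(21,5) = 20349.
Favorable selections (no fewer than 1 gold): C(9,1)·C(12,4) + C(9,2)·C(12,3) + C(9,3)·C(12,2) + C(9,4)·C(12,1) + C(9,5)·C(12,0) = 4455 + 7920 + 5544 + 1512 + 126 = 19557.
Probability = 19557/20349 = 2173/2261.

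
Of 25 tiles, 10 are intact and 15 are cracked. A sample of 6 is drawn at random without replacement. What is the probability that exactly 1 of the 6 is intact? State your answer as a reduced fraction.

The sample space is all 6-subsets of the 25: C(25,6) = 177100.
Selections with exactly 1 intact: choose 1 of the 10 intact and 5 of the 15 cracked, C(10,1)·C(15,5) = 10·3003 = 30030.
Probability = 30030/177100 = 39/230.

39/230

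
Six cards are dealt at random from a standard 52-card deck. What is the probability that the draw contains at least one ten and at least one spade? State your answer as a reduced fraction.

There are C(52,6) = 20358520 possible draws.
By inclusion-exclusion on the complements, draws missing all tens or all spades: C(48,6) + C(39,6) − C(36,6) = 12271512 + 3262623 − 1947792 = 13586343.
So draws with at least one of each: 20358520 − 13586343 = 6772177, probability 6772177/20358520.

6772177/20358520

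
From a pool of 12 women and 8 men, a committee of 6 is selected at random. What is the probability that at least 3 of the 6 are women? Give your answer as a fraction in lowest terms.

44/51

There are C(20,6) = 38760 ways to choose the 6.
Count the complement (fewer than 3 women): C(12,0)·C(8,6) + C(12,1)·C(8,5) + C(12,2)·C(8,4) = 28 + 672 + 4620 = 5320.
Probability = 1 − 5320/38760 = 33440/38760 = 44/51.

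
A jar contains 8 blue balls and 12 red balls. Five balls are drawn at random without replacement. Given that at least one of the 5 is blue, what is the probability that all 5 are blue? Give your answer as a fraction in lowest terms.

Work in counts. Selections with at least one blue: C(20,5) − C(12,5) = 15504 − 792 = 14712.
Of those, selections where all 5 are blue: C(8,5) = 56.
Conditional probability = 56/14712 = 7/1839.

7/1839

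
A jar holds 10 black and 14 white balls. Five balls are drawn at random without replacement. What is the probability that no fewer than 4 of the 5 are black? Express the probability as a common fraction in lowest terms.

19/253

Total selections: C(24,5) = 42504.
Favorable selections (no fewer than 4 black): C(10,4)·C(14,1) + C(10,5)·C(14,0) = 2940 + 252 = 3192.
Probability = 3192/42504 = 19/253.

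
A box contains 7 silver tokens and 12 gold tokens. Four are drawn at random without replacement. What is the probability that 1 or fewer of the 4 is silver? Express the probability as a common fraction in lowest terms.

2035/3876

Total selections: C(19,4) = 3876.
Favorable selections (1 or fewer silver): C(7,0)·C(12,4) + C(7,1)·C(12,3) = 495 + 1540 = 2035.
Probability = 2035/3876.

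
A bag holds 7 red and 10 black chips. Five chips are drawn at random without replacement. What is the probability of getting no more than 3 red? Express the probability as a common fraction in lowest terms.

Total selections: C(17,5) = 6188.
Count the complement (more than 3 red): C(7,4)·C(10,1) + C(7,5)·C(10,0) = 350 + 21 = 371.
Probability = 1 − 371/6188 = 5817/6188 = 831/884.

831/884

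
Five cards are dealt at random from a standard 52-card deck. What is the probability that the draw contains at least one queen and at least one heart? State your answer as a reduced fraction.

There are C(52,5) = 2598960 possible draws.
By inclusion-exclusion on the complements, draws missing all queens or all hearts: C(48,5) + C(39,5) − C(36,5) = 1712304 + 575757 − 376992 = 1911069.
So draws with at least one of each: 2598960 − 1911069 = 687891, probability 687891/2598960 = 229297/866320.

229297/866320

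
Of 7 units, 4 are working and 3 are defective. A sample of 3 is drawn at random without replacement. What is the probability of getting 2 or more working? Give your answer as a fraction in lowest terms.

22/35

Total selections: C(7,3) = 35.
Favorable selections (2 or more working): C(4,2)·C(3,1) + C(4,3)·C(3,0) = 18 + 4 = 22.
Probability = 22/35.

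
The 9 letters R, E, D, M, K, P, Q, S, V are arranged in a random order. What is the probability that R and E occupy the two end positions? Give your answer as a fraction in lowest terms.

There are 9! = 362880 arrangements.
Place R and E at the ends in 2 ways, arrange the remaining 7 in 7! = 5040 ways: 2·5040 = 10080.
Probability = 10080/362880 = 1/36.

1/36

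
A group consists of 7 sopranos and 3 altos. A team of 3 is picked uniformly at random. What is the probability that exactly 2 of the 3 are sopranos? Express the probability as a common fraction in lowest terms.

The sample space is all 3-subsets of the 10: C(10,3) = 120.
Selections with exactly 2 sopranos: choose 2 of the 7 sopranos and 1 of the 3 altos, C(7,2)·C(3,1) = 21·3 = 63.
Probability = 63/120 = 21/40.

21/40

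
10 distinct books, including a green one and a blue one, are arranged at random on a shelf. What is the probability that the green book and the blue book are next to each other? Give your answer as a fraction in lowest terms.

1/5

There are 10! = 3628800 arrangements.
Treat the green book and the blue book as a block: 9! arrangements of the blocks × 2 orders within the block = 2·362880 = 725760.
Probability = 725760/3628800 = 1/5.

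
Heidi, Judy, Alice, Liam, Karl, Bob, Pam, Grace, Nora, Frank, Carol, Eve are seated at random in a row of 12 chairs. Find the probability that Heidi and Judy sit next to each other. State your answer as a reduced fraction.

1/6

There are 12! = 479001600 arrangements.
Treat Heidi and Judy as a block: 11! arrangements of the blocks × 2 orders within the block = 2·39916800 = 79833600.
Probability = 79833600/479001600 = 1/6.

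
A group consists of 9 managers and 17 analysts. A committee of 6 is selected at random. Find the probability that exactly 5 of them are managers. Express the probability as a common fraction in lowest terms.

Total number of selections: C(26,6) = 230230.
Selections with exactly 5 managers: choose 5 of the 9 managers and 1 of the 17 analysts, C(9,5)·C(17,1) = 126·17 = 2142.
Probability = 2142/230230 = 153/16445.

153/16445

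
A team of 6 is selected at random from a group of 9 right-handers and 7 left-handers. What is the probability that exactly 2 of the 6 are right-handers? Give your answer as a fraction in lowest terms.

There are C(16,6) = 8008 ways to choose 6 from 16.
Selections with exactly 2 right-handers: choose 2 of the 9 right-handers and 4 of the 7 left-handers, C(9,2)·C(7,4) = 36·35 = 1260.
Probability = 1260/8008 = 45/286.

45/286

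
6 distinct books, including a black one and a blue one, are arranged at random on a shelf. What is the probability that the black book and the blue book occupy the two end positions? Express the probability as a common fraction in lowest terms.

1/15

There are 6! = 720 arrangements.
Place the black book and the blue book at the ends in 2 ways, arrange the remaining 4 in 4! = 24 ways: 2·24 = 48.
Probability = 48/720 = 1/15.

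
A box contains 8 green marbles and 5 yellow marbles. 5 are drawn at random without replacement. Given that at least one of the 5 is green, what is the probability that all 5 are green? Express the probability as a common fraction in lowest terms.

Work in counts. Selections with at least one green: C(13,5) − C(5,5) = 1287 − 1 = 1286.
Of those, selections where all 5 are green: C(8,5) = 56.
Conditional probability = 56/1286 = 28/643.

28/643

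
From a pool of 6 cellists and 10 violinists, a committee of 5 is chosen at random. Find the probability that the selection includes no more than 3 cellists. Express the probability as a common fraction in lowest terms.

Total selections: C(16,5) = 4368.
Count the complement (more than 3 cellists): C(6,4)·C(10,1) + C(6,5)·C(10,0) = 150 + 6 = 156.
Probability = 1 − 156/4368 = 4212/4368 = 27/28.

27/28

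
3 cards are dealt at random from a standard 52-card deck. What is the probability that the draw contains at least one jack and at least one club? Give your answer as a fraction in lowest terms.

There are C(52,3) = 22100 possible draws.
By inclusion-exclusion on the complements, draws missing all jacks or all clubs: C(48,3) + C(39,3) − C(36,3) = 17296 + 9139 − 7140 = 19295.
So draws with at least one of each: 22100 − 19295 = 2805, probability 2805/22100 = 33/260.

33/260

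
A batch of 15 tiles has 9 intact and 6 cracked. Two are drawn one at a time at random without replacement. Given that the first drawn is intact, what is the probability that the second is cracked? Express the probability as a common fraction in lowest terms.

After removing one intact, 14 remain: 8 intact and 6 cracked.
So the probability the next is cracked is 6/14 = 3/7.

3/7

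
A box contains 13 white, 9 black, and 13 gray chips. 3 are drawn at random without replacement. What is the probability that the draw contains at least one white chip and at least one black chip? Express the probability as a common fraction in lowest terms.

There are C(35,3) = 6545 possible draws.
By inclusion-exclusion on the complements, draws missing all white or all black: C(22,3) + C(26,3) − C(13,3) = 1540 + 2600 − 286 = 3854.
So draws with at least one of each: 6545 − 3854 = 2691, probability 2691/6545.

2691/6545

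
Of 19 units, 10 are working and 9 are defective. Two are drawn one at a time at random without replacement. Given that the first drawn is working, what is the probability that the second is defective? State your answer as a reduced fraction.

After removing one working, 18 remain: 9 working and 9 defective.
So the probability the next is defective is 9/18 = 1/2.

1/2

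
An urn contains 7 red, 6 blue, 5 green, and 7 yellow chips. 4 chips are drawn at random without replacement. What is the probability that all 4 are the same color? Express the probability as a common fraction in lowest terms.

There are C(25,4) = 12650 ways to draw 4 chips.
All same color: C(7,4) + C(6,4) + C(5,4) + C(7,4) = 35 + 15 + 5 + 35 = 90.
Probability = 90/12650 = 9/1265.

9/1265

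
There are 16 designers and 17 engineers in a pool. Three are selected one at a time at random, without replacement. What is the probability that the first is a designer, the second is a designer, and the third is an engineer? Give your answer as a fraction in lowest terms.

85/682

Multiply the conditional probabilities at each draw: 16/33 · 15/32 · 17/31 = 4080/32736 = 85/682.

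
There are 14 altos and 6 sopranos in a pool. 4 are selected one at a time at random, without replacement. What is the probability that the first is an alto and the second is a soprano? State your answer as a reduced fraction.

21/95

Multiply the conditional probabilities at each draw: 14/20 · 6/19 = 84/380 = 21/95.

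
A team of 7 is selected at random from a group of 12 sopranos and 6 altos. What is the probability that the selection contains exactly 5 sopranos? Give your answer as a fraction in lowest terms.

165/442

The sample space is all 7-subsets of the 18: C(18,7) = 31824.
Selections with exactly 5 sopranos: choose 5 of the 12 sopranos and 2 of the 6 altos, C(12,5)·C(6,2) = 792·15 = 11880.
Probability = 11880/31824 = 165/442.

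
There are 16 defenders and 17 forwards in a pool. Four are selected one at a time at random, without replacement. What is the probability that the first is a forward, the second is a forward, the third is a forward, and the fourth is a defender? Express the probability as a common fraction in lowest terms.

68/1023

Multiply the conditional probabilities at each draw: 17/33 · 16/32 · 15/31 · 16/30 = 65280/982080 = 68/1023.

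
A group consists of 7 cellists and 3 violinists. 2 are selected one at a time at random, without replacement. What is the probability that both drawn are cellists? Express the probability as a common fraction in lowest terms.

7/15

Multiply the conditional probabilities at each draw: 7/10 · 6/9 = 42/90 = 7/15.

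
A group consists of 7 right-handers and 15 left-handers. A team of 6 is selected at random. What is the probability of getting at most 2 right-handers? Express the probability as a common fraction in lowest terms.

There are C(22,6) = 74613 ways to choose the 6.
Favorable selections (at most 2 right-handers): C(7,0)·C(15,6) + C(7,1)·C(15,5) + C(7,2)·C(15,4) = 5005 + 21021 + 28665 = 54691.
Probability = 54691/74613 = 7813/10659.

7813/10659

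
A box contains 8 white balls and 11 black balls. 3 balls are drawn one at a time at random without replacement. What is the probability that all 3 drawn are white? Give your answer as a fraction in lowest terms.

Multiply the conditional probabilities at each draw: 8/19 · 7/18 · 6/17 = 336/5814 = 56/969.

56/969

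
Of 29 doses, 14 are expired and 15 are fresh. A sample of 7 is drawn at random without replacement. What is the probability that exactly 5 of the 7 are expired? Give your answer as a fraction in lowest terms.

539/4002

There are C(29,7) = 1560780 ways to choose 7 from 29.
Selections with exactly 5 expired: choose 5 of the 14 expired and 2 of the 15 fresh, C(14,5)·C(15,2) = 2002·105 = 210210.
Probability = 210210/1560780 = 539/4002.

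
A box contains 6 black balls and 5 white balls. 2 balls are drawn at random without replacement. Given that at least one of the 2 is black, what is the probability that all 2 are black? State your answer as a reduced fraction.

Work in counts. Selections with at least one black: C(11,2) − C(5,2) = 55 − 10 = 45.
Of those, selections where all 2 are black: C(6,2) = 15.
Conditional probability = 15/45 = 1/3.

1/3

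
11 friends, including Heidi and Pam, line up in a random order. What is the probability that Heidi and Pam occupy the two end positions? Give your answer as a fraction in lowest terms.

There are 11! = 39916800 arrangements.
Place Heidi and Pam at the ends in 2 ways, arrange the remaining 9 in 9! = 362880 ways: 2·362880 = 725760.
Probability = 725760/39916800 = 1/55.

1/55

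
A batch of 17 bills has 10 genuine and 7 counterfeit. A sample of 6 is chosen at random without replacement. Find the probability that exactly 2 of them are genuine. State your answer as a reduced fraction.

225/1768

The sample space is all 6-subsets of the 17: C(17,6) = 12376.
Selections with exactly 2 genuine: choose 2 of the 10 genuine and 4 of the 7 counterfeit, C(10,2)·C(7,4) = 45·35 = 1575.
Probability = 1575/12376 = 225/1768.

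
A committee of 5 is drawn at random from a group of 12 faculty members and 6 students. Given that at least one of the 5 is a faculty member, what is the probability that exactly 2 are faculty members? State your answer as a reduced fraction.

220/1427

Work in counts. Selections with at least one faculty member: C(18,5) − C(6,5) = 8568 − 6 = 8562.
Of those, selections where exactly 2 are faculty members: C(12,2)·C(6,3) = 66·20 = 1320.
Conditional probability = 1320/8562 = 220/1427.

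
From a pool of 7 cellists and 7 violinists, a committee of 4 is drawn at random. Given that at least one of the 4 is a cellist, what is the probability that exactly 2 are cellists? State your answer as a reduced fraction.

21/46

Work in counts. Selections with at least one cellist: C(14,4) − C(7,4) = 1001 − 35 = 966.
Of those, selections where exactly 2 are cellists: C(7,2)·C(7,2) = 21·21 = 441.
Conditional probability = 441/966 = 21/46.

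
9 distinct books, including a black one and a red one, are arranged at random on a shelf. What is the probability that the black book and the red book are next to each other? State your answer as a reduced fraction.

2/9

There are 9! = 362880 arrangements.
Treat the black book and the red book as a block: 8! arrangements of the blocks × 2 orders within the block = 2·40320 = 80640.
Probability = 80640/362880 = 2/9.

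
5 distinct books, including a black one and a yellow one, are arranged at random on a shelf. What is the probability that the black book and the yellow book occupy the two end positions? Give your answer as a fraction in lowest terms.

There are 5! = 120 arrangements.
Place the black book and the yellow book at the ends in 2 ways, arrange the remaining 3 in 3! = 6 ways: 2·6 = 12.
Probability = 12/120 = 1/10.

1/10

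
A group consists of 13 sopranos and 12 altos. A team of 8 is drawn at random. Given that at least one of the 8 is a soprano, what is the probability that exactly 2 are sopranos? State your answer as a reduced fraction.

1/15

Work in counts. Selections with at least one soprano: C(25,8) − C(12,8) = 1081575 − 495 = 1081080.
Of those, selections where exactly 2 are sopranos: C(13,2)·C(12,6) = 78·924 = 72072.
Conditional probability = 72072/1081080 = 1/15.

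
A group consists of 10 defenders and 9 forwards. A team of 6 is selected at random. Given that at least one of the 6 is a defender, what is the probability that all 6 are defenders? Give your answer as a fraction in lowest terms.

5/644

Work in counts. Selections with at least one defender: C(19,6) − C(9,6) = 27132 − 84 = 27048.
Of those, selections where all 6 are defenders: C(10,6) = 210.
Conditional probability = 210/27048 = 5/644.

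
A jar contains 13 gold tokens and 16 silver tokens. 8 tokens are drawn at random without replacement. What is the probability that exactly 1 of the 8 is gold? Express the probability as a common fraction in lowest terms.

208/6003

Total number of selections: C(29,8) = 4292145.
Selections with exactly 1 gold: choose 1 of the 13 gold and 7 of the 16 silver, C(13,1)·C(16,7) = 13·11440 = 148720.
Probability = 148720/4292145 = 208/6003.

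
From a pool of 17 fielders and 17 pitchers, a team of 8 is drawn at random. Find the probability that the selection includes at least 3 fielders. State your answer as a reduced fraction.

Total selections: C(34,8) = 18156204.
Count the complement (fewer than 3 fielders): C(17,0)·C(17,8) + C(17,1)·C(17,7) + C(17,2)·C(17,6) = 24310 + 330616 + 1683136 = 2038062.
Probability = 1 − 2038062/18156204 = 16118142/18156204 = 5449/6138.

5449/6138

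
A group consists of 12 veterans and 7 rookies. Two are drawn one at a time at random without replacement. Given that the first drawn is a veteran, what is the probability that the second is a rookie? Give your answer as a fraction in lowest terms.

7/18

After removing one veteran, 18 remain: 11 veterans and 7 rookies.
So the probability the next is a rookie is 7/18.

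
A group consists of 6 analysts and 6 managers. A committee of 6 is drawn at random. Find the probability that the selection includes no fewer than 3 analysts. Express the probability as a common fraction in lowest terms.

There are C(12,6) = 924 ways to choose the 6.
Favorable selections (no fewer than 3 analysts): C(6,3)·C(6,3) + C(6,4)·C(6,2) + C(6,5)·C(6,1) + C(6,6)·C(6,0) = 400 + 225 + 36 + 1 = 662.
Probability = 662/924 = 331/462.

331/462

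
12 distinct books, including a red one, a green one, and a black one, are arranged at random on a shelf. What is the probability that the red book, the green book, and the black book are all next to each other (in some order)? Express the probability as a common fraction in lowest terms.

1/22

There are 12! = 479001600 arrangements.
Treat the three as one block: 10! placements × 3! orders within the block = 3628800·6 = 21772800.
Probability = 21772800/479001600 = 1/22.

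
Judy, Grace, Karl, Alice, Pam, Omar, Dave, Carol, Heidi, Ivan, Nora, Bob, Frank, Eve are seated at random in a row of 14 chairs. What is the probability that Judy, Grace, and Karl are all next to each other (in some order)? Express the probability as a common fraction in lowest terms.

3/91

There are 14! = 87178291200 arrangements.
Treat the three as one block: 12! placements × 3! orders within the block = 479001600·6 = 2874009600.
Probability = 2874009600/87178291200 = 3/91.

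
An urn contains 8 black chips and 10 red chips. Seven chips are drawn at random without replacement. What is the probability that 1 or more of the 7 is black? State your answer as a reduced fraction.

1321/1326

Total selections: C(18,7) = 31824.
The complement is all 7 are red: C(10,7) = 120.
Probability = 1 − 120/31824 = 31704/31824 = 1321/1326.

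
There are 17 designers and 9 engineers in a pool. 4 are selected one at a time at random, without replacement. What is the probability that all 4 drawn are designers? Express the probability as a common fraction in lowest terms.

238/1495

Multiply the conditional probabilities at each draw: 17/26 · 16/25 · 15/24 · 14/23 = 57120/358800 = 238/1495.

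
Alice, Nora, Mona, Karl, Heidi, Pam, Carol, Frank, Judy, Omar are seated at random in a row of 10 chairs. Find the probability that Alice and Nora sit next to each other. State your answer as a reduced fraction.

There are 10! = 3628800 arrangements.
Treat Alice and Nora as a block: 9! arrangements of the blocks × 2 orders within the block = 2·362880 = 725760.
Probability = 725760/3628800 = 1/5.

1/5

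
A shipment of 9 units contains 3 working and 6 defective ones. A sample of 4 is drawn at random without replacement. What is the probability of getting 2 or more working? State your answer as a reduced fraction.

Total selections: C(9,4) = 126.
Favorable selections (2 or more working): C(3,2)·C(6,2) + C(3,3)·C(6,1) = 45 + 6 = 51.
Probability = 51/126 = 17/42.

17/42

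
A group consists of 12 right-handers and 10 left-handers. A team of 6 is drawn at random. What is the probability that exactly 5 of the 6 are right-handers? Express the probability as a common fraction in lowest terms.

There are C(22,6) = 74613 ways to choose 6 from 22.
Selections with exactly 5 right-handers: choose 5 of the 12 right-handers and 1 of the 10 left-handers, C(12,5)·C(10,1) = 792·10 = 7920.
Probability = 7920/74613 = 240/2261.

240/2261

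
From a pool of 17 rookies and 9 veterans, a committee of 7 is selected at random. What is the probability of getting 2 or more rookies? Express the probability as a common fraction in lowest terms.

82042/82225

There are C(26,7) = 657800 ways to choose the 7.
Count the complement (fewer than 2 rookies): C(17,0)·C(9,7) + C(17,1)·C(9,6) = 36 + 1428 = 1464.
Probability = 1 − 1464/657800 = 656336/657800 = 82042/82225.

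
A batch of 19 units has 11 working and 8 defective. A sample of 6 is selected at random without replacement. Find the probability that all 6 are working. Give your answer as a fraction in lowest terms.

There are C(19,6) = 27132 possible selections.
Selections with all working: C(11,6) = 462.
Probability = 462/27132 = 11/646.

11/646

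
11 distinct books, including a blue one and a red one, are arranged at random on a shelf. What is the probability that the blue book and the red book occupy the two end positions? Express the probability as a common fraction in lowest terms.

There are 11! = 39916800 arrangements.
Place the blue book and the red book at the ends in 2 ways, arrange the remaining 9 in 9! = 362880 ways: 2·362880 = 725760.
Probability = 725760/39916800 = 1/55.

1/55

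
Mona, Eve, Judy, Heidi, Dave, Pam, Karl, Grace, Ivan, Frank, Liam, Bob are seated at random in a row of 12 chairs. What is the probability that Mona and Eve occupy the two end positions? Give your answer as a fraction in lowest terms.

1/66

There are 12! = 479001600 arrangements.
Place Mona and Eve at the ends in 2 ways, arrange the remaining 10 in 10! = 3628800 ways: 2·3628800 = 7257600.
Probability = 7257600/479001600 = 1/66.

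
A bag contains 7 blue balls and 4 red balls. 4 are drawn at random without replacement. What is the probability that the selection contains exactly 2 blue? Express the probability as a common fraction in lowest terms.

21/55

The sample space is all 4-subsets of the 11: C(11,4) = 330.
Selections with exactly 2 blue: choose 2 of the 7 blue and 2 of the 4 red, C(7,2)·C(4,2) = 21·6 = 126.
Probability = 126/330 = 21/55.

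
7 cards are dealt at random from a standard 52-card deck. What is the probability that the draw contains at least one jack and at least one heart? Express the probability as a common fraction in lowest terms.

53122231/133784560

There are C(52,7) = 133784560 possible draws.
By inclusion-exclusion on the complements, draws missing all jacks or all hearts: C(48,7) + C(39,7) − C(36,7) = 73629072 + 15380937 − 8347680 = 80662329.
So draws with at least one of each: 133784560 − 80662329 = 53122231, probability 53122231/133784560.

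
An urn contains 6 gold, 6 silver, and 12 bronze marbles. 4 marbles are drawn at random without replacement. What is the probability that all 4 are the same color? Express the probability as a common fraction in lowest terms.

There are C(24,4) = 10626 ways to draw 4 marbles.
All same color: C(6,4) + C(6,4) + C(12,4) = 15 + 15 + 495 = 525.
Probability = 525/10626 = 25/506.

25/506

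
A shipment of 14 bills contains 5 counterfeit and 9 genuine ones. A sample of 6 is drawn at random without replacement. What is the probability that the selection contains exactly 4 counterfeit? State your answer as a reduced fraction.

60/1001

There are C(14,6) = 3003 ways to choose 6 from 14.
Selections with exactly 4 counterfeit: choose 4 of the 5 counterfeit and 2 of the 9 genuine, C(5,4)·C(9,2) = 5·36 = 180.
Probability = 180/3003 = 60/1001.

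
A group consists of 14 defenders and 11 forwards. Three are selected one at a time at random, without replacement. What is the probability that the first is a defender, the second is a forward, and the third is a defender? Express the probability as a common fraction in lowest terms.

1001/6900

Multiply the conditional probabilities at each draw: 14/25 · 11/24 · 13/23 = 2002/13800 = 1001/6900.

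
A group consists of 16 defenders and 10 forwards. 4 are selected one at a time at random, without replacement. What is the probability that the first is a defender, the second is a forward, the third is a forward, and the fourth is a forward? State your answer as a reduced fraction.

48/1495

Multiply the conditional probabilities at each draw: 16/26 · 10/25 · 9/24 · 8/23 = 11520/358800 = 48/1495.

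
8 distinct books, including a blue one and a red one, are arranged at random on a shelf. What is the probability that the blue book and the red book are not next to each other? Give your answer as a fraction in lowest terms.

There are 8! = 40320 arrangements.
Arrangements with the blue book and the red book adjacent: 2·7! = 10080.
So not adjacent: 40320 − 10080 = 30240, probability 30240/40320 = 3/4.

3/4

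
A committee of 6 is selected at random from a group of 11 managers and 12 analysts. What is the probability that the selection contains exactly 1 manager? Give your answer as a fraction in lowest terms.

Total number of selections: C(23,6) = 100947.
Selections with exactly 1 manager: choose 1 of the 11 managers and 5 of the 12 analysts, C(11,1)·C(12,5) = 11·792 = 8712.
Probability = 8712/100947 = 264/3059.

264/3059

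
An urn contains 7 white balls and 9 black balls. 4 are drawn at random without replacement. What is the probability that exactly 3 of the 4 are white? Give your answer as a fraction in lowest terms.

There are C(16,4) = 1820 ways to choose 4 from 16.
Selections with exactly 3 white: choose 3 of the 7 white and 1 of the 9 black, C(7,3)·C(9,1) = 35·9 = 315.
Probability = 315/1820 = 9/52.

9/52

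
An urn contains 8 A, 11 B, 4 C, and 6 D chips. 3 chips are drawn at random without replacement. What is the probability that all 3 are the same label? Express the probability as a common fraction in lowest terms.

There are C(29,3) = 3654 ways to draw 3 chips.
All same label: C(8,3) + C(11,3) + C(4,3) + C(6,3) = 56 + 165 + 4 + 20 = 245.
Probability = 245/3654 = 35/522.

35/522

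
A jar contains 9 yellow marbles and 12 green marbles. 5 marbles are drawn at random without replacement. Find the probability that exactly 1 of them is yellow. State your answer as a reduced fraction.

495/2261

There are C(21,5) = 20349 ways to choose 5 from 21.
Selections with exactly 1 yellow: choose 1 of the 9 yellow and 4 of the 12 green, C(9,1)·C(12,4) = 9·495 = 4455.
Probability = 4455/20349 = 495/2261.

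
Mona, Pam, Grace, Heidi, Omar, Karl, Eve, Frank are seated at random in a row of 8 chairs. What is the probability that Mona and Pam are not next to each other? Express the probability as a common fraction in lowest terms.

3/4

There are 8! = 40320 arrangements.
Arrangements with Mona and Pam adjacent: 2·7! = 10080.
So not adjacent: 40320 − 10080 = 30240, probability 30240/40320 = 3/4.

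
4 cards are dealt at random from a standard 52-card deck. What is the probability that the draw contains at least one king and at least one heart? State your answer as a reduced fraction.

There are C(52,4) = 270725 possible draws.
By inclusion-exclusion on the complements, draws missing all kings or all hearts: C(48,4) + C(39,4) − C(36,4) = 194580 + 82251 − 58905 = 217926.
So draws with at least one of each: 270725 − 217926 = 52799, probability 52799/270725.

52799/270725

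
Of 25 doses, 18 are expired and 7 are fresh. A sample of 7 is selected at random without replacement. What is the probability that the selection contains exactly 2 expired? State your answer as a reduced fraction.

The sample space is all 7-subsets of the 25: C(25,7) = 480700.
Selections with exactly 2 expired: choose 2 of the 18 expired and 5 of the 7 fresh, C(18,2)·C(7,5) = 153·21 = 3213.
Probability = 3213/480700.

3213/480700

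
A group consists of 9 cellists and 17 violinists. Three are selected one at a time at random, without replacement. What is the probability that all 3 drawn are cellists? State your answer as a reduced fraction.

21/650

Multiply the conditional probabilities at each draw: 9/26 · 8/25 · 7/24 = 504/15600 = 21/650.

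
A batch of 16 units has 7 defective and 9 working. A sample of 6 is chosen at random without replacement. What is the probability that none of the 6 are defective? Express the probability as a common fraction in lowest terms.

There are C(16,6) = 8008 possible selections.
Selections with no defective (all working): C(9,6) = 84.
Probability = 84/8008 = 3/286.

3/286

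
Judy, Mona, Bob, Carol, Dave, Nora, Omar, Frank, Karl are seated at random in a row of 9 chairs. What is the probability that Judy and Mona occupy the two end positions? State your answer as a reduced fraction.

There are 9! = 362880 arrangements.
Place Judy and Mona at the ends in 2 ways, arrange the remaining 7 in 7! = 5040 ways: 2·5040 = 10080.
Probability = 10080/362880 = 1/36.

1/36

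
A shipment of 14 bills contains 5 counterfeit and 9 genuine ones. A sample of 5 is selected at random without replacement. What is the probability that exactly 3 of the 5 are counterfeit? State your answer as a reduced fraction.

180/1001

Total number of selections: C(14,5) = 2002.
Selections with exactly 3 counterfeit: choose 3 of the 5 counterfeit and 2 of the 9 genuine, C(5,3)·C(9,2) = 10·36 = 360.
Probability = 360/2002 = 180/1001.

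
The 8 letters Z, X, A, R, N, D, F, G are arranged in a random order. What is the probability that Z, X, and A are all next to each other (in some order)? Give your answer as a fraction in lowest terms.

3/28

There are 8! = 40320 arrangements.
Treat the three as one block: 6! placements × 3! orders within the block = 720·6 = 4320.
Probability = 4320/40320 = 3/28.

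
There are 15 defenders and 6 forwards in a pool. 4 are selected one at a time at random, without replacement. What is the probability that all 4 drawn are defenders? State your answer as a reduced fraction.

13/57

Multiply the conditional probabilities at each draw: 15/21 · 14/20 · 13/19 · 12/18 = 32760/143640 = 13/57.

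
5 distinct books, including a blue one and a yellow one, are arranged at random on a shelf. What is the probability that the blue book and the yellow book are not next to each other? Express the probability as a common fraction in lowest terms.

3/5

There are 5! = 120 arrangements.
Arrangements with the blue book and the yellow book adjacent: 2·4! = 48.
So not adjacent: 120 − 48 = 72, probability 72/120 = 3/5.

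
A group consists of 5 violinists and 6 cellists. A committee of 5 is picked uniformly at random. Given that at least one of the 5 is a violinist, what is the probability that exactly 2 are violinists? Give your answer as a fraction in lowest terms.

Work in counts. Selections with at least one violinist: C(11,5) − C(6,5) = 462 − 6 = 456.
Of those, selections where exactly 2 are violinists: C(5,2)·C(6,3) = 10·20 = 200.
Conditional probability = 200/456 = 25/57.

25/57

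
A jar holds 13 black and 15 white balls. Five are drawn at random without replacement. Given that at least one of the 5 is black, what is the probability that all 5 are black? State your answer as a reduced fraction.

Work in counts. Selections with at least one black: C(28,5) − C(15,5) = 98280 − 3003 = 95277.
Of those, selections where all 5 are black: C(13,5) = 1287.
Conditional probability = 1287/95277 = 33/2443.

33/2443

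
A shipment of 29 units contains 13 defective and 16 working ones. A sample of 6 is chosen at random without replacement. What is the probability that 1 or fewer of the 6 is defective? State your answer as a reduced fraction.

178/1305

There are C(29,6) = 475020 ways to choose the 6.
Favorable selections (1 or fewer defective): C(13,0)·C(16,6) + C(13,1)·C(16,5) = 8008 + 56784 = 64792.
Probability = 64792/475020 = 178/1305.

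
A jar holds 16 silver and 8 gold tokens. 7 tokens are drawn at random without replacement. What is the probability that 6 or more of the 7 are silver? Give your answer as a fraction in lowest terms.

286/1311

Total selections: C(24,7) = 346104.
Favorable selections (6 or more silver): C(16,6)·C(8,1) + C(16,7)·C(8,0) = 64064 + 11440 = 75504.
Probability = 75504/346104 = 286/1311.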